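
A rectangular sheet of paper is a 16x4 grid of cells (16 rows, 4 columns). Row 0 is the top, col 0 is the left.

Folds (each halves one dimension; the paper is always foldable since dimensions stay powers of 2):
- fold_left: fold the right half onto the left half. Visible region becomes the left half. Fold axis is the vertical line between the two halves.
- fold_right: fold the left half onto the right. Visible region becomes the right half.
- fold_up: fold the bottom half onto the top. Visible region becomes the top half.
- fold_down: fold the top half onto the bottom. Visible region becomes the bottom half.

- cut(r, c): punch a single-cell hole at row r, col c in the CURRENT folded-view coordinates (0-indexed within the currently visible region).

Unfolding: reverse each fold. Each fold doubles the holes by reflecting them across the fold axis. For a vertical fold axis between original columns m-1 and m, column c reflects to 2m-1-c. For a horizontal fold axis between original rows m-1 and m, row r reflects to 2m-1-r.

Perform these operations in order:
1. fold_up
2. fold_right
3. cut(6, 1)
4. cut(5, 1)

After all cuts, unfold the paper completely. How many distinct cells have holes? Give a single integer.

Answer: 8

Derivation:
Op 1 fold_up: fold axis h@8; visible region now rows[0,8) x cols[0,4) = 8x4
Op 2 fold_right: fold axis v@2; visible region now rows[0,8) x cols[2,4) = 8x2
Op 3 cut(6, 1): punch at orig (6,3); cuts so far [(6, 3)]; region rows[0,8) x cols[2,4) = 8x2
Op 4 cut(5, 1): punch at orig (5,3); cuts so far [(5, 3), (6, 3)]; region rows[0,8) x cols[2,4) = 8x2
Unfold 1 (reflect across v@2): 4 holes -> [(5, 0), (5, 3), (6, 0), (6, 3)]
Unfold 2 (reflect across h@8): 8 holes -> [(5, 0), (5, 3), (6, 0), (6, 3), (9, 0), (9, 3), (10, 0), (10, 3)]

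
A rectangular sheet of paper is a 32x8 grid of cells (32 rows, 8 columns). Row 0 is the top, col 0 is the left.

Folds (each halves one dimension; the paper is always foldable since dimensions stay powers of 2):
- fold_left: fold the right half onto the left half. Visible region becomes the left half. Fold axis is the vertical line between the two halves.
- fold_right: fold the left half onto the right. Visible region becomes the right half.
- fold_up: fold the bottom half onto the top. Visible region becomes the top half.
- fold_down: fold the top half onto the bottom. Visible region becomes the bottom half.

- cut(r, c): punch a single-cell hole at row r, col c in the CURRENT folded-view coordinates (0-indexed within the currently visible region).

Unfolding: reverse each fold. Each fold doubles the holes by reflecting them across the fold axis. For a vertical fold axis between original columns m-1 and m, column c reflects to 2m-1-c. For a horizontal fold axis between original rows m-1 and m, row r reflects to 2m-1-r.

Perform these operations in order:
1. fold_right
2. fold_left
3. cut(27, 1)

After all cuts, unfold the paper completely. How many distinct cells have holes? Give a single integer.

Answer: 4

Derivation:
Op 1 fold_right: fold axis v@4; visible region now rows[0,32) x cols[4,8) = 32x4
Op 2 fold_left: fold axis v@6; visible region now rows[0,32) x cols[4,6) = 32x2
Op 3 cut(27, 1): punch at orig (27,5); cuts so far [(27, 5)]; region rows[0,32) x cols[4,6) = 32x2
Unfold 1 (reflect across v@6): 2 holes -> [(27, 5), (27, 6)]
Unfold 2 (reflect across v@4): 4 holes -> [(27, 1), (27, 2), (27, 5), (27, 6)]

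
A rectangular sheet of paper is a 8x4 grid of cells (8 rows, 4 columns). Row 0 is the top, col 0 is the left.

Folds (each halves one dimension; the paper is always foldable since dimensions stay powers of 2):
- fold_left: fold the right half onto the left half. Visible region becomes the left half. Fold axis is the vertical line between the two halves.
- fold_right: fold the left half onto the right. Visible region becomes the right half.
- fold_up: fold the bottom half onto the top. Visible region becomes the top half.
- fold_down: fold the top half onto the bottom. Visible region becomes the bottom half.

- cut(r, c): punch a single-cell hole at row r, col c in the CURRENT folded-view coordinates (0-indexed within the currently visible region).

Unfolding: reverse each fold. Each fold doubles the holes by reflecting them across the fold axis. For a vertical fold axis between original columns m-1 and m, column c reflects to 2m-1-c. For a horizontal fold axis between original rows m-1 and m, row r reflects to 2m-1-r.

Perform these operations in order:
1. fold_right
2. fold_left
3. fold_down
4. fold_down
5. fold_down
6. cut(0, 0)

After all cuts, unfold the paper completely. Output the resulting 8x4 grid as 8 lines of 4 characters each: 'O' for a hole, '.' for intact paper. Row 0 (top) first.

Op 1 fold_right: fold axis v@2; visible region now rows[0,8) x cols[2,4) = 8x2
Op 2 fold_left: fold axis v@3; visible region now rows[0,8) x cols[2,3) = 8x1
Op 3 fold_down: fold axis h@4; visible region now rows[4,8) x cols[2,3) = 4x1
Op 4 fold_down: fold axis h@6; visible region now rows[6,8) x cols[2,3) = 2x1
Op 5 fold_down: fold axis h@7; visible region now rows[7,8) x cols[2,3) = 1x1
Op 6 cut(0, 0): punch at orig (7,2); cuts so far [(7, 2)]; region rows[7,8) x cols[2,3) = 1x1
Unfold 1 (reflect across h@7): 2 holes -> [(6, 2), (7, 2)]
Unfold 2 (reflect across h@6): 4 holes -> [(4, 2), (5, 2), (6, 2), (7, 2)]
Unfold 3 (reflect across h@4): 8 holes -> [(0, 2), (1, 2), (2, 2), (3, 2), (4, 2), (5, 2), (6, 2), (7, 2)]
Unfold 4 (reflect across v@3): 16 holes -> [(0, 2), (0, 3), (1, 2), (1, 3), (2, 2), (2, 3), (3, 2), (3, 3), (4, 2), (4, 3), (5, 2), (5, 3), (6, 2), (6, 3), (7, 2), (7, 3)]
Unfold 5 (reflect across v@2): 32 holes -> [(0, 0), (0, 1), (0, 2), (0, 3), (1, 0), (1, 1), (1, 2), (1, 3), (2, 0), (2, 1), (2, 2), (2, 3), (3, 0), (3, 1), (3, 2), (3, 3), (4, 0), (4, 1), (4, 2), (4, 3), (5, 0), (5, 1), (5, 2), (5, 3), (6, 0), (6, 1), (6, 2), (6, 3), (7, 0), (7, 1), (7, 2), (7, 3)]

Answer: OOOO
OOOO
OOOO
OOOO
OOOO
OOOO
OOOO
OOOO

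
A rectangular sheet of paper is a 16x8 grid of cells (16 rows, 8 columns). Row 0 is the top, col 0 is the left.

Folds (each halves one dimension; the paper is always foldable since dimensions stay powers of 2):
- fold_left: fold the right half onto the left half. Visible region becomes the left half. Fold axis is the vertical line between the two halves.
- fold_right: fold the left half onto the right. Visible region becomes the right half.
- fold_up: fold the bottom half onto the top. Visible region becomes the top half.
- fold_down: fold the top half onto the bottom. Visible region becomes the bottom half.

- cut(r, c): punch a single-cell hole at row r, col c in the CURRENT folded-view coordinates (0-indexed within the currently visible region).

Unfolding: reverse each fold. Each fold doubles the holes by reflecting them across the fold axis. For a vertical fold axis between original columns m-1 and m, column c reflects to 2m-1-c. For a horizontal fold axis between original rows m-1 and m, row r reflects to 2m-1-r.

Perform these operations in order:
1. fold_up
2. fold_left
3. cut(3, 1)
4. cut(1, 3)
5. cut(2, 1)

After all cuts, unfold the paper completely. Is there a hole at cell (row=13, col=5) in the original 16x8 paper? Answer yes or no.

Answer: no

Derivation:
Op 1 fold_up: fold axis h@8; visible region now rows[0,8) x cols[0,8) = 8x8
Op 2 fold_left: fold axis v@4; visible region now rows[0,8) x cols[0,4) = 8x4
Op 3 cut(3, 1): punch at orig (3,1); cuts so far [(3, 1)]; region rows[0,8) x cols[0,4) = 8x4
Op 4 cut(1, 3): punch at orig (1,3); cuts so far [(1, 3), (3, 1)]; region rows[0,8) x cols[0,4) = 8x4
Op 5 cut(2, 1): punch at orig (2,1); cuts so far [(1, 3), (2, 1), (3, 1)]; region rows[0,8) x cols[0,4) = 8x4
Unfold 1 (reflect across v@4): 6 holes -> [(1, 3), (1, 4), (2, 1), (2, 6), (3, 1), (3, 6)]
Unfold 2 (reflect across h@8): 12 holes -> [(1, 3), (1, 4), (2, 1), (2, 6), (3, 1), (3, 6), (12, 1), (12, 6), (13, 1), (13, 6), (14, 3), (14, 4)]
Holes: [(1, 3), (1, 4), (2, 1), (2, 6), (3, 1), (3, 6), (12, 1), (12, 6), (13, 1), (13, 6), (14, 3), (14, 4)]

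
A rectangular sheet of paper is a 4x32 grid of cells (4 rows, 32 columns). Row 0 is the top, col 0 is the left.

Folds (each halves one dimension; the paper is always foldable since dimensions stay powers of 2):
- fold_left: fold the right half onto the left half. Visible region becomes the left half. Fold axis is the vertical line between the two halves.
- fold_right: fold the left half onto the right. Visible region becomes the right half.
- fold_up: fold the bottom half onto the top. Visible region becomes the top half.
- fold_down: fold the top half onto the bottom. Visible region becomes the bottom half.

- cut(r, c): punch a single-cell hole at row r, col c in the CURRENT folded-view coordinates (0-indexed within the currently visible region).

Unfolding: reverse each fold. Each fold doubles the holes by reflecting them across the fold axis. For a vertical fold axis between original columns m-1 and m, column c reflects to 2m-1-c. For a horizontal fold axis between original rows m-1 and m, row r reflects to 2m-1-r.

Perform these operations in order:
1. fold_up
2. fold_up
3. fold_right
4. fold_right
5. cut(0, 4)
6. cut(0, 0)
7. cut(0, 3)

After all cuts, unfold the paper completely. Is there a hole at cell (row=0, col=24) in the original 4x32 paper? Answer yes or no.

Op 1 fold_up: fold axis h@2; visible region now rows[0,2) x cols[0,32) = 2x32
Op 2 fold_up: fold axis h@1; visible region now rows[0,1) x cols[0,32) = 1x32
Op 3 fold_right: fold axis v@16; visible region now rows[0,1) x cols[16,32) = 1x16
Op 4 fold_right: fold axis v@24; visible region now rows[0,1) x cols[24,32) = 1x8
Op 5 cut(0, 4): punch at orig (0,28); cuts so far [(0, 28)]; region rows[0,1) x cols[24,32) = 1x8
Op 6 cut(0, 0): punch at orig (0,24); cuts so far [(0, 24), (0, 28)]; region rows[0,1) x cols[24,32) = 1x8
Op 7 cut(0, 3): punch at orig (0,27); cuts so far [(0, 24), (0, 27), (0, 28)]; region rows[0,1) x cols[24,32) = 1x8
Unfold 1 (reflect across v@24): 6 holes -> [(0, 19), (0, 20), (0, 23), (0, 24), (0, 27), (0, 28)]
Unfold 2 (reflect across v@16): 12 holes -> [(0, 3), (0, 4), (0, 7), (0, 8), (0, 11), (0, 12), (0, 19), (0, 20), (0, 23), (0, 24), (0, 27), (0, 28)]
Unfold 3 (reflect across h@1): 24 holes -> [(0, 3), (0, 4), (0, 7), (0, 8), (0, 11), (0, 12), (0, 19), (0, 20), (0, 23), (0, 24), (0, 27), (0, 28), (1, 3), (1, 4), (1, 7), (1, 8), (1, 11), (1, 12), (1, 19), (1, 20), (1, 23), (1, 24), (1, 27), (1, 28)]
Unfold 4 (reflect across h@2): 48 holes -> [(0, 3), (0, 4), (0, 7), (0, 8), (0, 11), (0, 12), (0, 19), (0, 20), (0, 23), (0, 24), (0, 27), (0, 28), (1, 3), (1, 4), (1, 7), (1, 8), (1, 11), (1, 12), (1, 19), (1, 20), (1, 23), (1, 24), (1, 27), (1, 28), (2, 3), (2, 4), (2, 7), (2, 8), (2, 11), (2, 12), (2, 19), (2, 20), (2, 23), (2, 24), (2, 27), (2, 28), (3, 3), (3, 4), (3, 7), (3, 8), (3, 11), (3, 12), (3, 19), (3, 20), (3, 23), (3, 24), (3, 27), (3, 28)]
Holes: [(0, 3), (0, 4), (0, 7), (0, 8), (0, 11), (0, 12), (0, 19), (0, 20), (0, 23), (0, 24), (0, 27), (0, 28), (1, 3), (1, 4), (1, 7), (1, 8), (1, 11), (1, 12), (1, 19), (1, 20), (1, 23), (1, 24), (1, 27), (1, 28), (2, 3), (2, 4), (2, 7), (2, 8), (2, 11), (2, 12), (2, 19), (2, 20), (2, 23), (2, 24), (2, 27), (2, 28), (3, 3), (3, 4), (3, 7), (3, 8), (3, 11), (3, 12), (3, 19), (3, 20), (3, 23), (3, 24), (3, 27), (3, 28)]

Answer: yes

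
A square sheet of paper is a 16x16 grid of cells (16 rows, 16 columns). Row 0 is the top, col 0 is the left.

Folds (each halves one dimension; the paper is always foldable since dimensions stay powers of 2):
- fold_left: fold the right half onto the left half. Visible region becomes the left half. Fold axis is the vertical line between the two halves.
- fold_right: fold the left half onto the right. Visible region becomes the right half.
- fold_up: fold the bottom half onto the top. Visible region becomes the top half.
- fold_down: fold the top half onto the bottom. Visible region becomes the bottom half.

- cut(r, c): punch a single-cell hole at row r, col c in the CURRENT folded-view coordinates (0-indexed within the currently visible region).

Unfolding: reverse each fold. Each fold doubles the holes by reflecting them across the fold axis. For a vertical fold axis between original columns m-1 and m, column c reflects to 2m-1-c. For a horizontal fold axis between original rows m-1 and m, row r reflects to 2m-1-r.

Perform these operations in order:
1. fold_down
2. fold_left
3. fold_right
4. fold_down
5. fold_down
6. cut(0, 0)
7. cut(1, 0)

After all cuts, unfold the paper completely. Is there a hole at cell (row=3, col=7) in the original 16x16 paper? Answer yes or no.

Answer: no

Derivation:
Op 1 fold_down: fold axis h@8; visible region now rows[8,16) x cols[0,16) = 8x16
Op 2 fold_left: fold axis v@8; visible region now rows[8,16) x cols[0,8) = 8x8
Op 3 fold_right: fold axis v@4; visible region now rows[8,16) x cols[4,8) = 8x4
Op 4 fold_down: fold axis h@12; visible region now rows[12,16) x cols[4,8) = 4x4
Op 5 fold_down: fold axis h@14; visible region now rows[14,16) x cols[4,8) = 2x4
Op 6 cut(0, 0): punch at orig (14,4); cuts so far [(14, 4)]; region rows[14,16) x cols[4,8) = 2x4
Op 7 cut(1, 0): punch at orig (15,4); cuts so far [(14, 4), (15, 4)]; region rows[14,16) x cols[4,8) = 2x4
Unfold 1 (reflect across h@14): 4 holes -> [(12, 4), (13, 4), (14, 4), (15, 4)]
Unfold 2 (reflect across h@12): 8 holes -> [(8, 4), (9, 4), (10, 4), (11, 4), (12, 4), (13, 4), (14, 4), (15, 4)]
Unfold 3 (reflect across v@4): 16 holes -> [(8, 3), (8, 4), (9, 3), (9, 4), (10, 3), (10, 4), (11, 3), (11, 4), (12, 3), (12, 4), (13, 3), (13, 4), (14, 3), (14, 4), (15, 3), (15, 4)]
Unfold 4 (reflect across v@8): 32 holes -> [(8, 3), (8, 4), (8, 11), (8, 12), (9, 3), (9, 4), (9, 11), (9, 12), (10, 3), (10, 4), (10, 11), (10, 12), (11, 3), (11, 4), (11, 11), (11, 12), (12, 3), (12, 4), (12, 11), (12, 12), (13, 3), (13, 4), (13, 11), (13, 12), (14, 3), (14, 4), (14, 11), (14, 12), (15, 3), (15, 4), (15, 11), (15, 12)]
Unfold 5 (reflect across h@8): 64 holes -> [(0, 3), (0, 4), (0, 11), (0, 12), (1, 3), (1, 4), (1, 11), (1, 12), (2, 3), (2, 4), (2, 11), (2, 12), (3, 3), (3, 4), (3, 11), (3, 12), (4, 3), (4, 4), (4, 11), (4, 12), (5, 3), (5, 4), (5, 11), (5, 12), (6, 3), (6, 4), (6, 11), (6, 12), (7, 3), (7, 4), (7, 11), (7, 12), (8, 3), (8, 4), (8, 11), (8, 12), (9, 3), (9, 4), (9, 11), (9, 12), (10, 3), (10, 4), (10, 11), (10, 12), (11, 3), (11, 4), (11, 11), (11, 12), (12, 3), (12, 4), (12, 11), (12, 12), (13, 3), (13, 4), (13, 11), (13, 12), (14, 3), (14, 4), (14, 11), (14, 12), (15, 3), (15, 4), (15, 11), (15, 12)]
Holes: [(0, 3), (0, 4), (0, 11), (0, 12), (1, 3), (1, 4), (1, 11), (1, 12), (2, 3), (2, 4), (2, 11), (2, 12), (3, 3), (3, 4), (3, 11), (3, 12), (4, 3), (4, 4), (4, 11), (4, 12), (5, 3), (5, 4), (5, 11), (5, 12), (6, 3), (6, 4), (6, 11), (6, 12), (7, 3), (7, 4), (7, 11), (7, 12), (8, 3), (8, 4), (8, 11), (8, 12), (9, 3), (9, 4), (9, 11), (9, 12), (10, 3), (10, 4), (10, 11), (10, 12), (11, 3), (11, 4), (11, 11), (11, 12), (12, 3), (12, 4), (12, 11), (12, 12), (13, 3), (13, 4), (13, 11), (13, 12), (14, 3), (14, 4), (14, 11), (14, 12), (15, 3), (15, 4), (15, 11), (15, 12)]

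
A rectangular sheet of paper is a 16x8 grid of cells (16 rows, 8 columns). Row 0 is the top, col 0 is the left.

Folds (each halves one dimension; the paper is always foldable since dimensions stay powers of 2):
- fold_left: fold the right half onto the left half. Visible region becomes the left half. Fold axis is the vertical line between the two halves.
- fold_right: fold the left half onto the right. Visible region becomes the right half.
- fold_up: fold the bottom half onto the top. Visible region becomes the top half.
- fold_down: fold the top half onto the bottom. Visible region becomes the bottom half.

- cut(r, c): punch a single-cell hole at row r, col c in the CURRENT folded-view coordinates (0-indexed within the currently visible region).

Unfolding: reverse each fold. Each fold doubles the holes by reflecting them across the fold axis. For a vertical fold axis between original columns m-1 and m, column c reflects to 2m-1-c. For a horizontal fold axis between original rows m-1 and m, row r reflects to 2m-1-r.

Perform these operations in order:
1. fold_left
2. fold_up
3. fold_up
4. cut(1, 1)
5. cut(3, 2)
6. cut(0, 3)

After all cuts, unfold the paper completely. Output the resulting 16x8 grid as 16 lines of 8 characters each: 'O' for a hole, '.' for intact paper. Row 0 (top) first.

Op 1 fold_left: fold axis v@4; visible region now rows[0,16) x cols[0,4) = 16x4
Op 2 fold_up: fold axis h@8; visible region now rows[0,8) x cols[0,4) = 8x4
Op 3 fold_up: fold axis h@4; visible region now rows[0,4) x cols[0,4) = 4x4
Op 4 cut(1, 1): punch at orig (1,1); cuts so far [(1, 1)]; region rows[0,4) x cols[0,4) = 4x4
Op 5 cut(3, 2): punch at orig (3,2); cuts so far [(1, 1), (3, 2)]; region rows[0,4) x cols[0,4) = 4x4
Op 6 cut(0, 3): punch at orig (0,3); cuts so far [(0, 3), (1, 1), (3, 2)]; region rows[0,4) x cols[0,4) = 4x4
Unfold 1 (reflect across h@4): 6 holes -> [(0, 3), (1, 1), (3, 2), (4, 2), (6, 1), (7, 3)]
Unfold 2 (reflect across h@8): 12 holes -> [(0, 3), (1, 1), (3, 2), (4, 2), (6, 1), (7, 3), (8, 3), (9, 1), (11, 2), (12, 2), (14, 1), (15, 3)]
Unfold 3 (reflect across v@4): 24 holes -> [(0, 3), (0, 4), (1, 1), (1, 6), (3, 2), (3, 5), (4, 2), (4, 5), (6, 1), (6, 6), (7, 3), (7, 4), (8, 3), (8, 4), (9, 1), (9, 6), (11, 2), (11, 5), (12, 2), (12, 5), (14, 1), (14, 6), (15, 3), (15, 4)]

Answer: ...OO...
.O....O.
........
..O..O..
..O..O..
........
.O....O.
...OO...
...OO...
.O....O.
........
..O..O..
..O..O..
........
.O....O.
...OO...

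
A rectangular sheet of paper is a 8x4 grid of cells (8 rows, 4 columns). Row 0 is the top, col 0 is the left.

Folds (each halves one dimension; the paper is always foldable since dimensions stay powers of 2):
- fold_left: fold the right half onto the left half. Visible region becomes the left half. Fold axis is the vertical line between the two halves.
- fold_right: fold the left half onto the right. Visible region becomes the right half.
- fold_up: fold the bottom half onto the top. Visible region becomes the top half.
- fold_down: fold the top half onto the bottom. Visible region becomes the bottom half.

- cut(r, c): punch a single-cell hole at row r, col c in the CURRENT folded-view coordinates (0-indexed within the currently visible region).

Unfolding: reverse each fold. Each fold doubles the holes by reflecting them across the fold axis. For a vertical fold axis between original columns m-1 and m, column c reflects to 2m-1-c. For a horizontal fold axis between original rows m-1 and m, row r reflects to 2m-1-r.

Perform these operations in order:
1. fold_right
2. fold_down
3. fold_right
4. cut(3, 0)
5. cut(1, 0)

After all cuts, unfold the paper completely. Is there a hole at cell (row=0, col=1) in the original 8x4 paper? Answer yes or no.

Answer: yes

Derivation:
Op 1 fold_right: fold axis v@2; visible region now rows[0,8) x cols[2,4) = 8x2
Op 2 fold_down: fold axis h@4; visible region now rows[4,8) x cols[2,4) = 4x2
Op 3 fold_right: fold axis v@3; visible region now rows[4,8) x cols[3,4) = 4x1
Op 4 cut(3, 0): punch at orig (7,3); cuts so far [(7, 3)]; region rows[4,8) x cols[3,4) = 4x1
Op 5 cut(1, 0): punch at orig (5,3); cuts so far [(5, 3), (7, 3)]; region rows[4,8) x cols[3,4) = 4x1
Unfold 1 (reflect across v@3): 4 holes -> [(5, 2), (5, 3), (7, 2), (7, 3)]
Unfold 2 (reflect across h@4): 8 holes -> [(0, 2), (0, 3), (2, 2), (2, 3), (5, 2), (5, 3), (7, 2), (7, 3)]
Unfold 3 (reflect across v@2): 16 holes -> [(0, 0), (0, 1), (0, 2), (0, 3), (2, 0), (2, 1), (2, 2), (2, 3), (5, 0), (5, 1), (5, 2), (5, 3), (7, 0), (7, 1), (7, 2), (7, 3)]
Holes: [(0, 0), (0, 1), (0, 2), (0, 3), (2, 0), (2, 1), (2, 2), (2, 3), (5, 0), (5, 1), (5, 2), (5, 3), (7, 0), (7, 1), (7, 2), (7, 3)]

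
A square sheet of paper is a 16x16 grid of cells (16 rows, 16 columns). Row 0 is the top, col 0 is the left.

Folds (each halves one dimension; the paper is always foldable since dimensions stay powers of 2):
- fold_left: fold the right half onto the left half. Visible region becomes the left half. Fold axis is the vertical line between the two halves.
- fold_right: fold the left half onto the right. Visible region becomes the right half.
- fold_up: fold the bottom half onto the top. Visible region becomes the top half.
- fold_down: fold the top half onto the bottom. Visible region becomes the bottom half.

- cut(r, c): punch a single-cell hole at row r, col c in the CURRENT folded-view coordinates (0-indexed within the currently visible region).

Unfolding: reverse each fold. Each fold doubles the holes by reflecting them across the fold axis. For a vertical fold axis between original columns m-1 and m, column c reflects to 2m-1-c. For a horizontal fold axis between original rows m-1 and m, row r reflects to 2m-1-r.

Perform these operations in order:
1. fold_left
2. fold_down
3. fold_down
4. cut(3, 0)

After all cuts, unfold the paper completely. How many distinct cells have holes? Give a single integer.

Answer: 8

Derivation:
Op 1 fold_left: fold axis v@8; visible region now rows[0,16) x cols[0,8) = 16x8
Op 2 fold_down: fold axis h@8; visible region now rows[8,16) x cols[0,8) = 8x8
Op 3 fold_down: fold axis h@12; visible region now rows[12,16) x cols[0,8) = 4x8
Op 4 cut(3, 0): punch at orig (15,0); cuts so far [(15, 0)]; region rows[12,16) x cols[0,8) = 4x8
Unfold 1 (reflect across h@12): 2 holes -> [(8, 0), (15, 0)]
Unfold 2 (reflect across h@8): 4 holes -> [(0, 0), (7, 0), (8, 0), (15, 0)]
Unfold 3 (reflect across v@8): 8 holes -> [(0, 0), (0, 15), (7, 0), (7, 15), (8, 0), (8, 15), (15, 0), (15, 15)]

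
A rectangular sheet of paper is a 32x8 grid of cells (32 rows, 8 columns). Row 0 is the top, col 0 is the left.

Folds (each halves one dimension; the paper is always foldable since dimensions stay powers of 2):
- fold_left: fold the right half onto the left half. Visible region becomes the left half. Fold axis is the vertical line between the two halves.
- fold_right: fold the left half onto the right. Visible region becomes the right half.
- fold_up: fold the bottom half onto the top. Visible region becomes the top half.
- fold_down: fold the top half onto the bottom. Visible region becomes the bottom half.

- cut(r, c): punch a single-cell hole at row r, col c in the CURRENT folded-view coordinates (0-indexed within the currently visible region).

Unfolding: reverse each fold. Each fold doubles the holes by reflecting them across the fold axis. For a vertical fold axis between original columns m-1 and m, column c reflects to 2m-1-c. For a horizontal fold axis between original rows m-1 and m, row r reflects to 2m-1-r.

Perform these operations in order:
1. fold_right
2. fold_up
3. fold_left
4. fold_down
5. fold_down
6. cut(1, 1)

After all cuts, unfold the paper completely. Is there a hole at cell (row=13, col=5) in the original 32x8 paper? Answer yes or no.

Answer: yes

Derivation:
Op 1 fold_right: fold axis v@4; visible region now rows[0,32) x cols[4,8) = 32x4
Op 2 fold_up: fold axis h@16; visible region now rows[0,16) x cols[4,8) = 16x4
Op 3 fold_left: fold axis v@6; visible region now rows[0,16) x cols[4,6) = 16x2
Op 4 fold_down: fold axis h@8; visible region now rows[8,16) x cols[4,6) = 8x2
Op 5 fold_down: fold axis h@12; visible region now rows[12,16) x cols[4,6) = 4x2
Op 6 cut(1, 1): punch at orig (13,5); cuts so far [(13, 5)]; region rows[12,16) x cols[4,6) = 4x2
Unfold 1 (reflect across h@12): 2 holes -> [(10, 5), (13, 5)]
Unfold 2 (reflect across h@8): 4 holes -> [(2, 5), (5, 5), (10, 5), (13, 5)]
Unfold 3 (reflect across v@6): 8 holes -> [(2, 5), (2, 6), (5, 5), (5, 6), (10, 5), (10, 6), (13, 5), (13, 6)]
Unfold 4 (reflect across h@16): 16 holes -> [(2, 5), (2, 6), (5, 5), (5, 6), (10, 5), (10, 6), (13, 5), (13, 6), (18, 5), (18, 6), (21, 5), (21, 6), (26, 5), (26, 6), (29, 5), (29, 6)]
Unfold 5 (reflect across v@4): 32 holes -> [(2, 1), (2, 2), (2, 5), (2, 6), (5, 1), (5, 2), (5, 5), (5, 6), (10, 1), (10, 2), (10, 5), (10, 6), (13, 1), (13, 2), (13, 5), (13, 6), (18, 1), (18, 2), (18, 5), (18, 6), (21, 1), (21, 2), (21, 5), (21, 6), (26, 1), (26, 2), (26, 5), (26, 6), (29, 1), (29, 2), (29, 5), (29, 6)]
Holes: [(2, 1), (2, 2), (2, 5), (2, 6), (5, 1), (5, 2), (5, 5), (5, 6), (10, 1), (10, 2), (10, 5), (10, 6), (13, 1), (13, 2), (13, 5), (13, 6), (18, 1), (18, 2), (18, 5), (18, 6), (21, 1), (21, 2), (21, 5), (21, 6), (26, 1), (26, 2), (26, 5), (26, 6), (29, 1), (29, 2), (29, 5), (29, 6)]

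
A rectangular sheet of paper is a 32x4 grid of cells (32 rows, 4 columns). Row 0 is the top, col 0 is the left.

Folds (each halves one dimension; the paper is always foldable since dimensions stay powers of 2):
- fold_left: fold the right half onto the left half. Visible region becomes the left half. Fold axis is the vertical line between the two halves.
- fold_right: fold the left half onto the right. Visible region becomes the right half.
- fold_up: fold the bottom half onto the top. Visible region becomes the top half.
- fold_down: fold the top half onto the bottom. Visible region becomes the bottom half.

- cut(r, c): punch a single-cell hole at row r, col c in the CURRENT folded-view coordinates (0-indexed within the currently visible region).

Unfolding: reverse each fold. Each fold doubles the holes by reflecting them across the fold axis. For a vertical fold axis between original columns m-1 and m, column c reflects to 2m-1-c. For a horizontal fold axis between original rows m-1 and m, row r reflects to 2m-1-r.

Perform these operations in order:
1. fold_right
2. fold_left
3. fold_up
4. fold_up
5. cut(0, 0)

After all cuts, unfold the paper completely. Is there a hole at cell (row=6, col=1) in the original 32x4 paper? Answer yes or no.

Op 1 fold_right: fold axis v@2; visible region now rows[0,32) x cols[2,4) = 32x2
Op 2 fold_left: fold axis v@3; visible region now rows[0,32) x cols[2,3) = 32x1
Op 3 fold_up: fold axis h@16; visible region now rows[0,16) x cols[2,3) = 16x1
Op 4 fold_up: fold axis h@8; visible region now rows[0,8) x cols[2,3) = 8x1
Op 5 cut(0, 0): punch at orig (0,2); cuts so far [(0, 2)]; region rows[0,8) x cols[2,3) = 8x1
Unfold 1 (reflect across h@8): 2 holes -> [(0, 2), (15, 2)]
Unfold 2 (reflect across h@16): 4 holes -> [(0, 2), (15, 2), (16, 2), (31, 2)]
Unfold 3 (reflect across v@3): 8 holes -> [(0, 2), (0, 3), (15, 2), (15, 3), (16, 2), (16, 3), (31, 2), (31, 3)]
Unfold 4 (reflect across v@2): 16 holes -> [(0, 0), (0, 1), (0, 2), (0, 3), (15, 0), (15, 1), (15, 2), (15, 3), (16, 0), (16, 1), (16, 2), (16, 3), (31, 0), (31, 1), (31, 2), (31, 3)]
Holes: [(0, 0), (0, 1), (0, 2), (0, 3), (15, 0), (15, 1), (15, 2), (15, 3), (16, 0), (16, 1), (16, 2), (16, 3), (31, 0), (31, 1), (31, 2), (31, 3)]

Answer: no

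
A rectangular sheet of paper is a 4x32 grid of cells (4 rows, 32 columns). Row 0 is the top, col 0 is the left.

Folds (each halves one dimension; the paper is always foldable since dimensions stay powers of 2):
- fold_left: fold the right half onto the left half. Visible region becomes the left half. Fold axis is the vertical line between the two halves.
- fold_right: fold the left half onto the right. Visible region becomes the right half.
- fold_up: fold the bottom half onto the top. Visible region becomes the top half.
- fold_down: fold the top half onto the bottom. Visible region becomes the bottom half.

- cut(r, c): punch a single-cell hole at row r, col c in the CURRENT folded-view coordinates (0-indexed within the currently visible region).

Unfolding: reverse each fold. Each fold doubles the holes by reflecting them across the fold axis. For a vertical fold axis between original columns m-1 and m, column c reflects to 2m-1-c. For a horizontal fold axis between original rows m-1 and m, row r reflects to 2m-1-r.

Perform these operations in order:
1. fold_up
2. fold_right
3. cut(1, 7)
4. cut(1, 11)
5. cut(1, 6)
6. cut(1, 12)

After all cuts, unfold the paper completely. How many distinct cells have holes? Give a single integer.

Answer: 16

Derivation:
Op 1 fold_up: fold axis h@2; visible region now rows[0,2) x cols[0,32) = 2x32
Op 2 fold_right: fold axis v@16; visible region now rows[0,2) x cols[16,32) = 2x16
Op 3 cut(1, 7): punch at orig (1,23); cuts so far [(1, 23)]; region rows[0,2) x cols[16,32) = 2x16
Op 4 cut(1, 11): punch at orig (1,27); cuts so far [(1, 23), (1, 27)]; region rows[0,2) x cols[16,32) = 2x16
Op 5 cut(1, 6): punch at orig (1,22); cuts so far [(1, 22), (1, 23), (1, 27)]; region rows[0,2) x cols[16,32) = 2x16
Op 6 cut(1, 12): punch at orig (1,28); cuts so far [(1, 22), (1, 23), (1, 27), (1, 28)]; region rows[0,2) x cols[16,32) = 2x16
Unfold 1 (reflect across v@16): 8 holes -> [(1, 3), (1, 4), (1, 8), (1, 9), (1, 22), (1, 23), (1, 27), (1, 28)]
Unfold 2 (reflect across h@2): 16 holes -> [(1, 3), (1, 4), (1, 8), (1, 9), (1, 22), (1, 23), (1, 27), (1, 28), (2, 3), (2, 4), (2, 8), (2, 9), (2, 22), (2, 23), (2, 27), (2, 28)]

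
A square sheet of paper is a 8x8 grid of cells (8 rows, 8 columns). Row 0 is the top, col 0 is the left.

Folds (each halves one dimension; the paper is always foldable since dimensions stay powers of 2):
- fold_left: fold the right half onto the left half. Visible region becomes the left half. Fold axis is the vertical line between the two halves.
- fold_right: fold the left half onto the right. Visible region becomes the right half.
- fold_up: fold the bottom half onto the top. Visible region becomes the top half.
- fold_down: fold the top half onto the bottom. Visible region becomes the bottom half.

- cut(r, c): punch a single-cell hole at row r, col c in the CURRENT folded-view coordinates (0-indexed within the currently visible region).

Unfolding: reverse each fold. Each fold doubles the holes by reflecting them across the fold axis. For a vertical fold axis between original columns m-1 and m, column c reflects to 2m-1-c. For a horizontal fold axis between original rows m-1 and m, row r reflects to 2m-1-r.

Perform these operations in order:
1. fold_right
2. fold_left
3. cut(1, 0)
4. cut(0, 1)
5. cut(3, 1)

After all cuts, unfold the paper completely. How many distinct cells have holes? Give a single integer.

Answer: 12

Derivation:
Op 1 fold_right: fold axis v@4; visible region now rows[0,8) x cols[4,8) = 8x4
Op 2 fold_left: fold axis v@6; visible region now rows[0,8) x cols[4,6) = 8x2
Op 3 cut(1, 0): punch at orig (1,4); cuts so far [(1, 4)]; region rows[0,8) x cols[4,6) = 8x2
Op 4 cut(0, 1): punch at orig (0,5); cuts so far [(0, 5), (1, 4)]; region rows[0,8) x cols[4,6) = 8x2
Op 5 cut(3, 1): punch at orig (3,5); cuts so far [(0, 5), (1, 4), (3, 5)]; region rows[0,8) x cols[4,6) = 8x2
Unfold 1 (reflect across v@6): 6 holes -> [(0, 5), (0, 6), (1, 4), (1, 7), (3, 5), (3, 6)]
Unfold 2 (reflect across v@4): 12 holes -> [(0, 1), (0, 2), (0, 5), (0, 6), (1, 0), (1, 3), (1, 4), (1, 7), (3, 1), (3, 2), (3, 5), (3, 6)]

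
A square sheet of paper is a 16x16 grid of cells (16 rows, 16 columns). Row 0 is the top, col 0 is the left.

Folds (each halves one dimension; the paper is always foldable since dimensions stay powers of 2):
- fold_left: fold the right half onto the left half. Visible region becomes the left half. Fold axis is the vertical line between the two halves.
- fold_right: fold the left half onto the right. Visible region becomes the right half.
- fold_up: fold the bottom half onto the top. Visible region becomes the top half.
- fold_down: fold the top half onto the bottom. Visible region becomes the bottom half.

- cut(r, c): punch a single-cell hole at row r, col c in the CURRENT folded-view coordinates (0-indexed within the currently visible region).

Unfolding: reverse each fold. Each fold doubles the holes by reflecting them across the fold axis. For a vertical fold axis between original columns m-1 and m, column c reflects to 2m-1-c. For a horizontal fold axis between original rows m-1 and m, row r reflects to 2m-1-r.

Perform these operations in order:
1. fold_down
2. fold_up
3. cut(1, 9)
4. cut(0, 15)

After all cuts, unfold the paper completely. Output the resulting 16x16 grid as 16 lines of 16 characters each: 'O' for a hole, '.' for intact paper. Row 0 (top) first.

Op 1 fold_down: fold axis h@8; visible region now rows[8,16) x cols[0,16) = 8x16
Op 2 fold_up: fold axis h@12; visible region now rows[8,12) x cols[0,16) = 4x16
Op 3 cut(1, 9): punch at orig (9,9); cuts so far [(9, 9)]; region rows[8,12) x cols[0,16) = 4x16
Op 4 cut(0, 15): punch at orig (8,15); cuts so far [(8, 15), (9, 9)]; region rows[8,12) x cols[0,16) = 4x16
Unfold 1 (reflect across h@12): 4 holes -> [(8, 15), (9, 9), (14, 9), (15, 15)]
Unfold 2 (reflect across h@8): 8 holes -> [(0, 15), (1, 9), (6, 9), (7, 15), (8, 15), (9, 9), (14, 9), (15, 15)]

Answer: ...............O
.........O......
................
................
................
................
.........O......
...............O
...............O
.........O......
................
................
................
................
.........O......
...............O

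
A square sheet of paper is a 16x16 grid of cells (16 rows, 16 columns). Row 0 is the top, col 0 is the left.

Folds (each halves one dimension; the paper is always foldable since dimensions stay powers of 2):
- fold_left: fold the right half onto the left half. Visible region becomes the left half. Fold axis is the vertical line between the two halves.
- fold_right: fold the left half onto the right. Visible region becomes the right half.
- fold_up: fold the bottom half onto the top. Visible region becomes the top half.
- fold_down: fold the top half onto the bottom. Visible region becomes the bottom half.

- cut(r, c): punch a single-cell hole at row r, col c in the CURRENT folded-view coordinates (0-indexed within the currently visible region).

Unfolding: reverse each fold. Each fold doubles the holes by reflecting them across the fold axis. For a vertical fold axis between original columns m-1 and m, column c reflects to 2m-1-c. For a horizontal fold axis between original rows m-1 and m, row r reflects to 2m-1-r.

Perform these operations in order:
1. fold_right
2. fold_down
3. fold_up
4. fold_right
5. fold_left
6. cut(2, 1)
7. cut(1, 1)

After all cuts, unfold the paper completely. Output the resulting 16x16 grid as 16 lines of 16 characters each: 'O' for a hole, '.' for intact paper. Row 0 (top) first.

Answer: ................
.OO..OO..OO..OO.
.OO..OO..OO..OO.
................
................
.OO..OO..OO..OO.
.OO..OO..OO..OO.
................
................
.OO..OO..OO..OO.
.OO..OO..OO..OO.
................
................
.OO..OO..OO..OO.
.OO..OO..OO..OO.
................

Derivation:
Op 1 fold_right: fold axis v@8; visible region now rows[0,16) x cols[8,16) = 16x8
Op 2 fold_down: fold axis h@8; visible region now rows[8,16) x cols[8,16) = 8x8
Op 3 fold_up: fold axis h@12; visible region now rows[8,12) x cols[8,16) = 4x8
Op 4 fold_right: fold axis v@12; visible region now rows[8,12) x cols[12,16) = 4x4
Op 5 fold_left: fold axis v@14; visible region now rows[8,12) x cols[12,14) = 4x2
Op 6 cut(2, 1): punch at orig (10,13); cuts so far [(10, 13)]; region rows[8,12) x cols[12,14) = 4x2
Op 7 cut(1, 1): punch at orig (9,13); cuts so far [(9, 13), (10, 13)]; region rows[8,12) x cols[12,14) = 4x2
Unfold 1 (reflect across v@14): 4 holes -> [(9, 13), (9, 14), (10, 13), (10, 14)]
Unfold 2 (reflect across v@12): 8 holes -> [(9, 9), (9, 10), (9, 13), (9, 14), (10, 9), (10, 10), (10, 13), (10, 14)]
Unfold 3 (reflect across h@12): 16 holes -> [(9, 9), (9, 10), (9, 13), (9, 14), (10, 9), (10, 10), (10, 13), (10, 14), (13, 9), (13, 10), (13, 13), (13, 14), (14, 9), (14, 10), (14, 13), (14, 14)]
Unfold 4 (reflect across h@8): 32 holes -> [(1, 9), (1, 10), (1, 13), (1, 14), (2, 9), (2, 10), (2, 13), (2, 14), (5, 9), (5, 10), (5, 13), (5, 14), (6, 9), (6, 10), (6, 13), (6, 14), (9, 9), (9, 10), (9, 13), (9, 14), (10, 9), (10, 10), (10, 13), (10, 14), (13, 9), (13, 10), (13, 13), (13, 14), (14, 9), (14, 10), (14, 13), (14, 14)]
Unfold 5 (reflect across v@8): 64 holes -> [(1, 1), (1, 2), (1, 5), (1, 6), (1, 9), (1, 10), (1, 13), (1, 14), (2, 1), (2, 2), (2, 5), (2, 6), (2, 9), (2, 10), (2, 13), (2, 14), (5, 1), (5, 2), (5, 5), (5, 6), (5, 9), (5, 10), (5, 13), (5, 14), (6, 1), (6, 2), (6, 5), (6, 6), (6, 9), (6, 10), (6, 13), (6, 14), (9, 1), (9, 2), (9, 5), (9, 6), (9, 9), (9, 10), (9, 13), (9, 14), (10, 1), (10, 2), (10, 5), (10, 6), (10, 9), (10, 10), (10, 13), (10, 14), (13, 1), (13, 2), (13, 5), (13, 6), (13, 9), (13, 10), (13, 13), (13, 14), (14, 1), (14, 2), (14, 5), (14, 6), (14, 9), (14, 10), (14, 13), (14, 14)]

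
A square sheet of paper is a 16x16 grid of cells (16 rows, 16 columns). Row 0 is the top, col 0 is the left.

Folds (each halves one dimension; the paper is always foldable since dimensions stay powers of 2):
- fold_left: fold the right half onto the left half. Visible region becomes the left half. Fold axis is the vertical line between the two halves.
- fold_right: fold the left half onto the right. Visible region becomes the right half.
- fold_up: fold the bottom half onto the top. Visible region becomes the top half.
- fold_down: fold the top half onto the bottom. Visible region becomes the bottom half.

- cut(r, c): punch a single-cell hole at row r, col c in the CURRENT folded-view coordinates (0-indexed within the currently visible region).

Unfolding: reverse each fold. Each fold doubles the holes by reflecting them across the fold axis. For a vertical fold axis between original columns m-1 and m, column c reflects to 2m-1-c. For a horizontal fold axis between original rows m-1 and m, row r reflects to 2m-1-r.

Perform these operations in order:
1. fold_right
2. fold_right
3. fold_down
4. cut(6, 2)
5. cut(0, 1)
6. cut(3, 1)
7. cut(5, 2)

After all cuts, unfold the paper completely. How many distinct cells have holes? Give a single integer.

Answer: 32

Derivation:
Op 1 fold_right: fold axis v@8; visible region now rows[0,16) x cols[8,16) = 16x8
Op 2 fold_right: fold axis v@12; visible region now rows[0,16) x cols[12,16) = 16x4
Op 3 fold_down: fold axis h@8; visible region now rows[8,16) x cols[12,16) = 8x4
Op 4 cut(6, 2): punch at orig (14,14); cuts so far [(14, 14)]; region rows[8,16) x cols[12,16) = 8x4
Op 5 cut(0, 1): punch at orig (8,13); cuts so far [(8, 13), (14, 14)]; region rows[8,16) x cols[12,16) = 8x4
Op 6 cut(3, 1): punch at orig (11,13); cuts so far [(8, 13), (11, 13), (14, 14)]; region rows[8,16) x cols[12,16) = 8x4
Op 7 cut(5, 2): punch at orig (13,14); cuts so far [(8, 13), (11, 13), (13, 14), (14, 14)]; region rows[8,16) x cols[12,16) = 8x4
Unfold 1 (reflect across h@8): 8 holes -> [(1, 14), (2, 14), (4, 13), (7, 13), (8, 13), (11, 13), (13, 14), (14, 14)]
Unfold 2 (reflect across v@12): 16 holes -> [(1, 9), (1, 14), (2, 9), (2, 14), (4, 10), (4, 13), (7, 10), (7, 13), (8, 10), (8, 13), (11, 10), (11, 13), (13, 9), (13, 14), (14, 9), (14, 14)]
Unfold 3 (reflect across v@8): 32 holes -> [(1, 1), (1, 6), (1, 9), (1, 14), (2, 1), (2, 6), (2, 9), (2, 14), (4, 2), (4, 5), (4, 10), (4, 13), (7, 2), (7, 5), (7, 10), (7, 13), (8, 2), (8, 5), (8, 10), (8, 13), (11, 2), (11, 5), (11, 10), (11, 13), (13, 1), (13, 6), (13, 9), (13, 14), (14, 1), (14, 6), (14, 9), (14, 14)]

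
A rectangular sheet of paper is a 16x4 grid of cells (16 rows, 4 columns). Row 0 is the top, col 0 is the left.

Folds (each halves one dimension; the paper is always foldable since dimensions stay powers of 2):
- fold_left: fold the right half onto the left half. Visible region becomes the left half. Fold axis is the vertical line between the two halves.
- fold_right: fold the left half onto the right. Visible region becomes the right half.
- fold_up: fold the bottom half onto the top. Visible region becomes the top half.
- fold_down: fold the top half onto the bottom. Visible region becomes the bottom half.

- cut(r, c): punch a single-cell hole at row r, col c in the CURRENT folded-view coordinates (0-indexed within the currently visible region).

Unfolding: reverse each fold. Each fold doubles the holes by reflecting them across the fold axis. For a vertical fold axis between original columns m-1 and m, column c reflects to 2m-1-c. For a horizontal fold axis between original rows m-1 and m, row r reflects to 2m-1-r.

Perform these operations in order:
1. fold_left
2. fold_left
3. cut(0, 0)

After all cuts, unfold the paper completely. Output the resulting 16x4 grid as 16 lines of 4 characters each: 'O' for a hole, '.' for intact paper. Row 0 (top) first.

Answer: OOOO
....
....
....
....
....
....
....
....
....
....
....
....
....
....
....

Derivation:
Op 1 fold_left: fold axis v@2; visible region now rows[0,16) x cols[0,2) = 16x2
Op 2 fold_left: fold axis v@1; visible region now rows[0,16) x cols[0,1) = 16x1
Op 3 cut(0, 0): punch at orig (0,0); cuts so far [(0, 0)]; region rows[0,16) x cols[0,1) = 16x1
Unfold 1 (reflect across v@1): 2 holes -> [(0, 0), (0, 1)]
Unfold 2 (reflect across v@2): 4 holes -> [(0, 0), (0, 1), (0, 2), (0, 3)]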